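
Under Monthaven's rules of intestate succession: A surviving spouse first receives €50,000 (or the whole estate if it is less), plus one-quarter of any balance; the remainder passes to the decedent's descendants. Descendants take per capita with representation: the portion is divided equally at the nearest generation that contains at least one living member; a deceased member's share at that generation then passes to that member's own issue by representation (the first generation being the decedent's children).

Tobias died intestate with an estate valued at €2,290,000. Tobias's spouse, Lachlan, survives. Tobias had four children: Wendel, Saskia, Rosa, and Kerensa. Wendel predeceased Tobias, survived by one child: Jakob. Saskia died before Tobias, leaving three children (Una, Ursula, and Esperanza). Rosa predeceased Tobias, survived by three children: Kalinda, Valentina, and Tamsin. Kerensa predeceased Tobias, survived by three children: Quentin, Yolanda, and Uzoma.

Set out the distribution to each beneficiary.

Lachlan: €610,000; Jakob: €168,000; Una: €168,000; Ursula: €168,000; Esperanza: €168,000; Kalinda: €168,000; Valentina: €168,000; Tamsin: €168,000; Quentin: €168,000; Yolanda: €168,000; Uzoma: €168,000

Lachlan first takes €50,000, leaving a balance of €2,240,000. Lachlan then takes one-quarter of the balance (€560,000), for a total of €610,000. The remaining €1,680,000 passes to the descendants.
No child survives, so the initial division is made at the grandchildren's generation.
The descendants' portion (€1,680,000) is divided into 10 shares of €168,000: Jakob, Una, Ursula, Esperanza, Kalinda, Valentina, Tamsin, Quentin, Yolanda, and Uzoma each take €168,000.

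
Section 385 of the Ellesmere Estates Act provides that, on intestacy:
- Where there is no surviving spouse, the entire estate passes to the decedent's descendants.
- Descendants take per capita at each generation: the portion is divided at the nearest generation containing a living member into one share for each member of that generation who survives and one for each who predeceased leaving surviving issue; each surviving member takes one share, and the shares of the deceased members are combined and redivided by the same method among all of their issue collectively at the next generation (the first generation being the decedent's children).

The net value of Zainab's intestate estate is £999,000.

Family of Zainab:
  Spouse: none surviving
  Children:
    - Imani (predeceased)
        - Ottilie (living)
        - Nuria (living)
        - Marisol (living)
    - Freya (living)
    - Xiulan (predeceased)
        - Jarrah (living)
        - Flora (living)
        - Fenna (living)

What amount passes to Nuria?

The entire £999,000 passes to the descendants.
That amount (£999,000) is divided at the children's generation into 3 shares of £333,000. Freya takes £333,000. The 2 shares of the deceased (Imani and Xiulan) are combined into a pool of £666,000.
That pool (£666,000) is divided at the grandchildren's generation equally among Ottilie, Nuria, Marisol, Jarrah, Flora, and Fenna: £111,000 each.

Nuria receives £111,000.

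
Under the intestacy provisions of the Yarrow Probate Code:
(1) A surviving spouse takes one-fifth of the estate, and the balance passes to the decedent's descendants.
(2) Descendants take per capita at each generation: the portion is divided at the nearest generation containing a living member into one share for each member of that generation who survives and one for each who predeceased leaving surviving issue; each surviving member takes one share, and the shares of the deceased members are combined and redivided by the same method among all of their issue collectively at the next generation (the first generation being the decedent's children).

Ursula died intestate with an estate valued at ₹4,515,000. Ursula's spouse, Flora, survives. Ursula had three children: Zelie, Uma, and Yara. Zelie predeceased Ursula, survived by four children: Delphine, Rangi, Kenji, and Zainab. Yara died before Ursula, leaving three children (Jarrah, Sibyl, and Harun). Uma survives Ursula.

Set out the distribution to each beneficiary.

Flora: ₹903,000; Delphine: ₹344,000; Rangi: ₹344,000; Kenji: ₹344,000; Zainab: ₹344,000; Uma: ₹1,204,000; Jarrah: ₹344,000; Sibyl: ₹344,000; Harun: ₹344,000

Flora takes one-fifth of ₹4,515,000 = ₹903,000. The remaining ₹3,612,000 passes to the descendants.
The descendants' portion (₹3,612,000) is divided at the children's generation into 3 shares of ₹1,204,000. Uma takes ₹1,204,000. The 2 shares of the deceased (Zelie and Yara) are combined into a pool of ₹2,408,000.
That pool (₹2,408,000) is divided at the grandchildren's generation equally among Delphine, Rangi, Kenji, Zainab, Jarrah, Sibyl, and Harun: ₹344,000 each.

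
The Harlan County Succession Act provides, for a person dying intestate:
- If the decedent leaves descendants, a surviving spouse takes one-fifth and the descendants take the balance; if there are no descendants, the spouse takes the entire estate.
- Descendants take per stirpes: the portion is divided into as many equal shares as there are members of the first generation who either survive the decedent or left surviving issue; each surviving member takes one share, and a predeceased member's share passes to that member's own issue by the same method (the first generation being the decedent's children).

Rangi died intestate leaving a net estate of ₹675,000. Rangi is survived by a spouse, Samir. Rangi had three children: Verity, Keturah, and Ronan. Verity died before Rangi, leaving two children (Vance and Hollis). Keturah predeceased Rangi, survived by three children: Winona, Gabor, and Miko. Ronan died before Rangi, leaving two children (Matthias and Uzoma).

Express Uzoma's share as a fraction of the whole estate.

Uzoma receives 2/15 of the estate.

Samir takes one-fifth of ₹675,000 = ₹135,000. The remaining ₹540,000 passes to the descendants.
The descendants' portion (₹540,000) is divided into 3 shares of ₹180,000: Verity's ₹180,000 share passes to Verity's issue; Keturah's ₹180,000 share passes to Keturah's issue; Ronan's ₹180,000 share passes to Ronan's issue.
Verity's share (₹180,000) is divided into 2 shares of ₹90,000: Vance and Hollis each take ₹90,000.
Keturah's share (₹180,000) is divided into 3 shares of ₹60,000: Winona, Gabor, and Miko each take ₹60,000.
Ronan's share (₹180,000) is divided into 2 shares of ₹90,000: Matthias and Uzoma each take ₹90,000.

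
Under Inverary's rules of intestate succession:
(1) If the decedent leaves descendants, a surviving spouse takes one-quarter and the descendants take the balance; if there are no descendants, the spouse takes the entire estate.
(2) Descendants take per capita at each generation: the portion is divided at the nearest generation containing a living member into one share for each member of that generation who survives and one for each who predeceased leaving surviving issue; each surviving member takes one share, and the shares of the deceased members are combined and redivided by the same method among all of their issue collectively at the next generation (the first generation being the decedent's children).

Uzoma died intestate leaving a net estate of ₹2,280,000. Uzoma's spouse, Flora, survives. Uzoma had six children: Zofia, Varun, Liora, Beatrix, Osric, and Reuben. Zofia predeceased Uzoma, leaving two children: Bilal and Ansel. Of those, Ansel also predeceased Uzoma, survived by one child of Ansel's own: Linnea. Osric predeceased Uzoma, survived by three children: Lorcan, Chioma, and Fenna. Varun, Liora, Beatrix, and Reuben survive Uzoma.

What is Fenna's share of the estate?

Fenna receives ₹114,000.

Flora takes one-quarter of ₹2,280,000 = ₹570,000. The remaining ₹1,710,000 passes to the descendants.
The descendants' portion (₹1,710,000) is divided at the children's generation into 6 shares of ₹285,000. Varun, Liora, Beatrix, and Reuben each take ₹285,000. The 2 shares of the deceased (Zofia and Osric) are combined into a pool of ₹570,000.
That pool (₹570,000) is divided at the grandchildren's generation into 5 shares of ₹114,000. Bilal, Lorcan, Chioma, and Fenna each take ₹114,000. The remaining share for the deceased Ansel (₹114,000) is carried to the next generation.
That pool (₹114,000) passes entirely to Linnea, the sole taker at the great-grandchildren's generation.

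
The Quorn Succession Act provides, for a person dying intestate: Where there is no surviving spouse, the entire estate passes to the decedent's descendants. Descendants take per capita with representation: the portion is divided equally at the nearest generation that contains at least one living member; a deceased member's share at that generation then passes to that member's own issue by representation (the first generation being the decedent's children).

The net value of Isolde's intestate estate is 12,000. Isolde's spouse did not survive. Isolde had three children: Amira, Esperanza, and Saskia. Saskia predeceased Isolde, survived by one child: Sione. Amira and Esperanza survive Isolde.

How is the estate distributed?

Amira: 4,000; Esperanza: 4,000; Sione: 4,000

The entire 12,000 passes to the descendants.
That amount (12,000) is divided into 3 shares of 4,000: Amira and Esperanza each take 4,000; Saskia's 4,000 share passes to Saskia's issue.
Saskia's share (4,000) passes entirely to Sione.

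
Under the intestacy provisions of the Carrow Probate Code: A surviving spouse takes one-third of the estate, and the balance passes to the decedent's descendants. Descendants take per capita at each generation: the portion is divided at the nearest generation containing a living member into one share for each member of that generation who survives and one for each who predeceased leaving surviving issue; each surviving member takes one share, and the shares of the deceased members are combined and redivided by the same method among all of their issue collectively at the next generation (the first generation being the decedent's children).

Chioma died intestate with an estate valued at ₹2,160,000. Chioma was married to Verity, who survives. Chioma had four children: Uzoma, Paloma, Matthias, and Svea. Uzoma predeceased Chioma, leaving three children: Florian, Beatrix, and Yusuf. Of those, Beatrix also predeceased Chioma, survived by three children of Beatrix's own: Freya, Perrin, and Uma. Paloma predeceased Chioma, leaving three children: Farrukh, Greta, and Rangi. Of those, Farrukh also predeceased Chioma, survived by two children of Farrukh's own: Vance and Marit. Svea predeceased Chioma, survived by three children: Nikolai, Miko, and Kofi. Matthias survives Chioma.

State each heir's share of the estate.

Verity: ₹720,000; Florian: ₹120,000; Freya: ₹48,000; Perrin: ₹48,000; Uma: ₹48,000; Yusuf: ₹120,000; Vance: ₹48,000; Marit: ₹48,000; Greta: ₹120,000; Rangi: ₹120,000; Matthias: ₹360,000; Nikolai: ₹120,000; Miko: ₹120,000; Kofi: ₹120,000

Verity takes one-third of ₹2,160,000 = ₹720,000. The remaining ₹1,440,000 passes to the descendants.
The descendants' portion (₹1,440,000) is divided at the children's generation into 4 shares of ₹360,000. Matthias takes ₹360,000. The 3 shares of the deceased (Uzoma, Paloma, and Svea) are combined into a pool of ₹1,080,000.
That pool (₹1,080,000) is divided at the grandchildren's generation into 9 shares of ₹120,000. Florian, Yusuf, Greta, Rangi, Nikolai, Miko, and Kofi each take ₹120,000. The 2 shares of the deceased (Beatrix and Farrukh) are combined into a pool of ₹240,000.
That pool (₹240,000) is divided at the great-grandchildren's generation equally among Freya, Perrin, Uma, Vance, and Marit: ₹48,000 each.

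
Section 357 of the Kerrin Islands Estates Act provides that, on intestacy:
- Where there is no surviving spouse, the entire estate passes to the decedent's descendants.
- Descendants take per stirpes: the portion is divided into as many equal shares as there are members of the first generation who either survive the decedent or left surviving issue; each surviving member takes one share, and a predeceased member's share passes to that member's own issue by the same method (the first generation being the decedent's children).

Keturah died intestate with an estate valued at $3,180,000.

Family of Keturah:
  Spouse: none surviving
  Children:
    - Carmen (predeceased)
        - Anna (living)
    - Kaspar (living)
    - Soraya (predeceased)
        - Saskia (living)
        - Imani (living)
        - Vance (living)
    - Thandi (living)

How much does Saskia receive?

The entire $3,180,000 passes to the descendants.
That amount ($3,180,000) is divided into 4 shares of $795,000: Kaspar and Thandi each take $795,000; Carmen's $795,000 share passes to Carmen's issue; Soraya's $795,000 share passes to Soraya's issue.
Carmen's share ($795,000) passes entirely to Anna.
Soraya's share ($795,000) is divided into 3 shares of $265,000: Saskia, Imani, and Vance each take $265,000.

Saskia receives $265,000.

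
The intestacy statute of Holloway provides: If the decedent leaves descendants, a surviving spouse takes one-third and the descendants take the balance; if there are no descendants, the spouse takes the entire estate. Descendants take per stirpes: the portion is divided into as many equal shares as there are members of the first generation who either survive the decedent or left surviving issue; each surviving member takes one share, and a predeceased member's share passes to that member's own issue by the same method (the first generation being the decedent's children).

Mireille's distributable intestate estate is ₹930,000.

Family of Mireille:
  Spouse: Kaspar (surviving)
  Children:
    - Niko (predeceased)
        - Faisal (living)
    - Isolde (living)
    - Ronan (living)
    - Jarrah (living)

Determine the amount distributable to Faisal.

Kaspar takes one-third of ₹930,000 = ₹310,000. The remaining ₹620,000 passes to the descendants.
The descendants' portion (₹620,000) is divided into 4 shares of ₹155,000: Isolde, Ronan, and Jarrah each take ₹155,000; Niko's ₹155,000 share passes to Niko's issue.
Niko's share (₹155,000) passes entirely to Faisal.

Faisal receives ₹155,000.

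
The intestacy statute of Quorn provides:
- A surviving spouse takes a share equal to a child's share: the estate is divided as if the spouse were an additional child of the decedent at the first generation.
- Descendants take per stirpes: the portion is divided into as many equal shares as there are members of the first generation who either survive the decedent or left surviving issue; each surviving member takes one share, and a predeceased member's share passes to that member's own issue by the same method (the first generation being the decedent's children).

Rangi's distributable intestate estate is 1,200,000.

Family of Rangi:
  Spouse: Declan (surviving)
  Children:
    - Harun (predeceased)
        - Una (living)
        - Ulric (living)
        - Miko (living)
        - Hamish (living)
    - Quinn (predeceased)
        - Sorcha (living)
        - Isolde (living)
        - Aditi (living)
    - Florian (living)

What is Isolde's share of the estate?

Isolde receives 100,000.

The spouse counts as an additional share at the children's level, so there are 4 primary shares of 300,000. Declan takes one such share (300,000).
The children's combined portion (900,000) is divided into 3 shares of 300,000: Florian takes 300,000; Harun's 300,000 share passes to Harun's issue; Quinn's 300,000 share passes to Quinn's issue.
Harun's share (300,000) is divided into 4 shares of 75,000: Una, Ulric, Miko, and Hamish each take 75,000.
Quinn's share (300,000) is divided into 3 shares of 100,000: Sorcha, Isolde, and Aditi each take 100,000.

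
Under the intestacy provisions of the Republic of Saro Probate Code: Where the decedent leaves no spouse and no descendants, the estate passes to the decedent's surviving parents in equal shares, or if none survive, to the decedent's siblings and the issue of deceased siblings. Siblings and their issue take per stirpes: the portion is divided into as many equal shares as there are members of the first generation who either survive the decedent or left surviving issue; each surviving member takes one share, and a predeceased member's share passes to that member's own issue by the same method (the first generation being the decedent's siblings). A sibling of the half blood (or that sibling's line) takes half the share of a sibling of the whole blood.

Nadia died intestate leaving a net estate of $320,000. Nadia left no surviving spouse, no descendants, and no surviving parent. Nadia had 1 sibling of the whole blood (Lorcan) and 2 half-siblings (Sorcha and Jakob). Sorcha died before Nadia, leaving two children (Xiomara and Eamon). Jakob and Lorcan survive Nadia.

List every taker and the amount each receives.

Xiomara: $40,000; Eamon: $40,000; Jakob: $80,000; Lorcan: $160,000

The entire $320,000 passes to the siblings and their issue.
Counting each half-blood sibling's line as half a unit, there are 2 units in $320,000, so one unit is $160,000. Whole-blood lines (Lorcan) take $160,000 each; half-blood lines (Sorcha and Jakob) take $80,000 each.
Sorcha's share ($80,000) is divided into 2 shares of $40,000: Xiomara and Eamon each take $40,000.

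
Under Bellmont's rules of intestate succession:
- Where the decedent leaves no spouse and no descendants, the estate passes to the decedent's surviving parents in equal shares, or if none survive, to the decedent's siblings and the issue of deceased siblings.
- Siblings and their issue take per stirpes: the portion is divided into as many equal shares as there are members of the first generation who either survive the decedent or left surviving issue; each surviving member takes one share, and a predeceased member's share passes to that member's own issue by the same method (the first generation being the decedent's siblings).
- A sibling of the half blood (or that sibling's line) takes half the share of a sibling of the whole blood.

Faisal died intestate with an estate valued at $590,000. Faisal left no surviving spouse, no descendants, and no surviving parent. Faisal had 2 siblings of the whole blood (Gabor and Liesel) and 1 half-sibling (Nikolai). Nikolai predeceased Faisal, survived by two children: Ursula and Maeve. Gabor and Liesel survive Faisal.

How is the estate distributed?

The entire $590,000 passes to the siblings and their issue.
Counting each half-blood sibling's line as half a unit, there are 5/2 units in $590,000, so one unit is $236,000. Whole-blood lines (Gabor and Liesel) take $236,000 each; half-blood lines (Nikolai) take $118,000 each.
Nikolai's share ($118,000) is divided into 2 shares of $59,000: Ursula and Maeve each take $59,000.

Gabor: $236,000; Ursula: $59,000; Maeve: $59,000; Liesel: $236,000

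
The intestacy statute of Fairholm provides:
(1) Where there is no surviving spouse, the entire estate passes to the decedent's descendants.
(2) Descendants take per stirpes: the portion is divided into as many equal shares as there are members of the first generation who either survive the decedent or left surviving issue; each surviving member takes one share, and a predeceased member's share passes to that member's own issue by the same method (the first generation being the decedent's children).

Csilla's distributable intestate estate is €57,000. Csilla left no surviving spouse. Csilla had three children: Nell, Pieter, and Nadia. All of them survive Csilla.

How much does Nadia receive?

Nadia receives €19,000.

The entire €57,000 passes to the descendants.
That amount (€57,000) is divided into 3 shares of €19,000: Nell, Pieter, and Nadia each take €19,000.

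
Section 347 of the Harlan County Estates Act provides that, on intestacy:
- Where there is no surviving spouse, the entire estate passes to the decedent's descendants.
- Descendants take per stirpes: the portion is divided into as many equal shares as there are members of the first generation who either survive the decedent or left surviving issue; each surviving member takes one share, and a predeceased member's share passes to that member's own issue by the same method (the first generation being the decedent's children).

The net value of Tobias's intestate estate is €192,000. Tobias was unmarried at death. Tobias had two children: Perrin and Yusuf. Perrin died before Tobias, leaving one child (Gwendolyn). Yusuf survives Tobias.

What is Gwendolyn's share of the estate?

Gwendolyn receives €96,000.

The entire €192,000 passes to the descendants.
That amount (€192,000) is divided into 2 shares of €96,000: Yusuf takes €96,000; Perrin's €96,000 share passes to Perrin's issue.
Perrin's share (€96,000) passes entirely to Gwendolyn.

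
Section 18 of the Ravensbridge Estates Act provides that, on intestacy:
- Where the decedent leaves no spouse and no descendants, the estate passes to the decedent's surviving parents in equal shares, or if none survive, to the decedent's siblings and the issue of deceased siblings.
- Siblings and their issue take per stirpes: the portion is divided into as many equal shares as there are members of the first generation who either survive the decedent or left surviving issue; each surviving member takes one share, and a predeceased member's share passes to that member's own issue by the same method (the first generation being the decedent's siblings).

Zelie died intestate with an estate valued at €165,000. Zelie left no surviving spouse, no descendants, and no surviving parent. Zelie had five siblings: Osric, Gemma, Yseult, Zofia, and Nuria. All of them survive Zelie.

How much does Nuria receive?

Nuria receives €33,000.

The entire €165,000 passes to the siblings and their issue.
That amount (€165,000) is divided into 5 shares of €33,000: Osric, Gemma, Yseult, Zofia, and Nuria each take €33,000.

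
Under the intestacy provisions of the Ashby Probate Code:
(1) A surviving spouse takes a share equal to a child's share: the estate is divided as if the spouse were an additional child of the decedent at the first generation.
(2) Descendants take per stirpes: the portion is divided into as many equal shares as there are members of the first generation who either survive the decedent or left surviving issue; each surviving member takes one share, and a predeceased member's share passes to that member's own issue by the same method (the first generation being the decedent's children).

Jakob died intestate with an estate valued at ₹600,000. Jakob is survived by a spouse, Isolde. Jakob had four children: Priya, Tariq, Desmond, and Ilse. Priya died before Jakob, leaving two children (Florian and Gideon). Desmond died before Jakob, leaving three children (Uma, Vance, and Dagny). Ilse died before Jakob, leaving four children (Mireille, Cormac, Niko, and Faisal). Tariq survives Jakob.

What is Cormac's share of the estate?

The spouse counts as an additional share at the children's level, so there are 5 primary shares of ₹120,000. Isolde takes one such share (₹120,000).
The children's combined portion (₹480,000) is divided into 4 shares of ₹120,000: Tariq takes ₹120,000; Priya's ₹120,000 share passes to Priya's issue; Desmond's ₹120,000 share passes to Desmond's issue; Ilse's ₹120,000 share passes to Ilse's issue.
Priya's share (₹120,000) is divided into 2 shares of ₹60,000: Florian and Gideon each take ₹60,000.
Desmond's share (₹120,000) is divided into 3 shares of ₹40,000: Uma, Vance, and Dagny each take ₹40,000.
Ilse's share (₹120,000) is divided into 4 shares of ₹30,000: Mireille, Cormac, Niko, and Faisal each take ₹30,000.

Cormac receives ₹30,000.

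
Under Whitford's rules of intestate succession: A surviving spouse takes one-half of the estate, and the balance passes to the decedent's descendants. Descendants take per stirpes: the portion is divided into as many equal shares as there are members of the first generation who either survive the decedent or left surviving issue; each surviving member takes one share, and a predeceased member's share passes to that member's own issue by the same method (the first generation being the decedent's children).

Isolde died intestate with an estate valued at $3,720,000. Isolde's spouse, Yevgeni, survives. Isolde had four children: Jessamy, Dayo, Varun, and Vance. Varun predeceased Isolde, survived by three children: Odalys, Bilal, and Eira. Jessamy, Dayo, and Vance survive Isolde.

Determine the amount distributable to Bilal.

Yevgeni takes one-half of $3,720,000 = $1,860,000. The remaining $1,860,000 passes to the descendants.
The descendants' portion ($1,860,000) is divided into 4 shares of $465,000: Jessamy, Dayo, and Vance each take $465,000; Varun's $465,000 share passes to Varun's issue.
Varun's share ($465,000) is divided into 3 shares of $155,000: Odalys, Bilal, and Eira each take $155,000.

Bilal receives $155,000.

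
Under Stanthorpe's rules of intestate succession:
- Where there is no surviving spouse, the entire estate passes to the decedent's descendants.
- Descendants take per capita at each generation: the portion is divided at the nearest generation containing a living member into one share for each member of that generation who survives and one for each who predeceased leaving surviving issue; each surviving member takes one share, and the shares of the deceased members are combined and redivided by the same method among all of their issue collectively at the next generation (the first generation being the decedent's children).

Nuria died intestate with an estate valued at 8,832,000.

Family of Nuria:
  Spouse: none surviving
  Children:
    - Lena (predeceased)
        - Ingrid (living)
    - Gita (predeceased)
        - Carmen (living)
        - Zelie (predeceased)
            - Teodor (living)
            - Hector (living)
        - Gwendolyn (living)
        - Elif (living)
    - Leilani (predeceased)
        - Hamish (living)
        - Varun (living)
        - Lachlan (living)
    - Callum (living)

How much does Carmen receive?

Carmen receives 828,000.

The entire 8,832,000 passes to the descendants.
That amount (8,832,000) is divided at the children's generation into 4 shares of 2,208,000. Callum takes 2,208,000. The 3 shares of the deceased (Lena, Gita, and Leilani) are combined into a pool of 6,624,000.
That pool (6,624,000) is divided at the grandchildren's generation into 8 shares of 828,000. Ingrid, Carmen, Gwendolyn, Elif, Hamish, Varun, and Lachlan each take 828,000. The remaining share for the deceased Zelie (828,000) is carried to the next generation.
That pool (828,000) is divided at the great-grandchildren's generation equally among Teodor and Hector: 414,000 each.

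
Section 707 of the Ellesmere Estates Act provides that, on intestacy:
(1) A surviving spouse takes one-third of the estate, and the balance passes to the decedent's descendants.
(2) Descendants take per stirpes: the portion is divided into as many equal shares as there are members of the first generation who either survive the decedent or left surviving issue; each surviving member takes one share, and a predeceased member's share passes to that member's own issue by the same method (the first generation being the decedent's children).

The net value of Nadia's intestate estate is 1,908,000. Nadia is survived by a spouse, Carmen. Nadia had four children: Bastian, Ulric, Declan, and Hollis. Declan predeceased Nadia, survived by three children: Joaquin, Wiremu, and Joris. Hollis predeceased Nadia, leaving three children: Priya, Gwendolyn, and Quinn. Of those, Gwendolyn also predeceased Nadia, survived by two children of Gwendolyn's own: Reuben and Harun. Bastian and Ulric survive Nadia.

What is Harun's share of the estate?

Harun receives 53,000.

Carmen takes one-third of 1,908,000 = 636,000. The remaining 1,272,000 passes to the descendants.
The descendants' portion (1,272,000) is divided into 4 shares of 318,000: Bastian and Ulric each take 318,000; Declan's 318,000 share passes to Declan's issue; Hollis's 318,000 share passes to Hollis's issue.
Declan's share (318,000) is divided into 3 shares of 106,000: Joaquin, Wiremu, and Joris each take 106,000.
Hollis's share (318,000) is divided into 3 shares of 106,000: Priya and Quinn each take 106,000; Gwendolyn's 106,000 share passes to Gwendolyn's issue.
Gwendolyn's share (106,000) is divided into 2 shares of 53,000: Reuben and Harun each take 53,000.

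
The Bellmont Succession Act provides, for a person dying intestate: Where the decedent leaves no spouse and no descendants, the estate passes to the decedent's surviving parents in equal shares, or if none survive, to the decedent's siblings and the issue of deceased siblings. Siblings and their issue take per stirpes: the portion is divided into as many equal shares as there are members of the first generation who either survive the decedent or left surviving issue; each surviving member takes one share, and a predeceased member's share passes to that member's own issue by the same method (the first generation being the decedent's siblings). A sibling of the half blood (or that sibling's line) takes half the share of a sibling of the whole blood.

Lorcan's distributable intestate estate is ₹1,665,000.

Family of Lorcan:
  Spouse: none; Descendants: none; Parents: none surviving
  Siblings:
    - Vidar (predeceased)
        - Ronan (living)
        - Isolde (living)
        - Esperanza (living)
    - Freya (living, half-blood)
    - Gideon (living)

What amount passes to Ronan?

The entire ₹1,665,000 passes to the siblings and their issue.
Counting each half-blood sibling's line as half a unit, there are 5/2 units in ₹1,665,000, so one unit is ₹666,000. Whole-blood lines (Vidar and Gideon) take ₹666,000 each; half-blood lines (Freya) take ₹333,000 each.
Vidar's share (₹666,000) is divided into 3 shares of ₹222,000: Ronan, Isolde, and Esperanza each take ₹222,000.

Ronan receives ₹222,000.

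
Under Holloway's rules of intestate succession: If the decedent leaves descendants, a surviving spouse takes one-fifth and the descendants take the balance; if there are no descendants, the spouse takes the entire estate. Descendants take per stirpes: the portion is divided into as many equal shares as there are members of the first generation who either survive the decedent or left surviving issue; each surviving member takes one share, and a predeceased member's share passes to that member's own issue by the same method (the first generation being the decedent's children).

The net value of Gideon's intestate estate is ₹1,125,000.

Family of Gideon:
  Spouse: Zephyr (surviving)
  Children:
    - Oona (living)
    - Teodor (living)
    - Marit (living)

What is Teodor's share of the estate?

Zephyr takes one-fifth of ₹1,125,000 = ₹225,000. The remaining ₹900,000 passes to the descendants.
The descendants' portion (₹900,000) is divided into 3 shares of ₹300,000: Oona, Teodor, and Marit each take ₹300,000.

Teodor receives ₹300,000.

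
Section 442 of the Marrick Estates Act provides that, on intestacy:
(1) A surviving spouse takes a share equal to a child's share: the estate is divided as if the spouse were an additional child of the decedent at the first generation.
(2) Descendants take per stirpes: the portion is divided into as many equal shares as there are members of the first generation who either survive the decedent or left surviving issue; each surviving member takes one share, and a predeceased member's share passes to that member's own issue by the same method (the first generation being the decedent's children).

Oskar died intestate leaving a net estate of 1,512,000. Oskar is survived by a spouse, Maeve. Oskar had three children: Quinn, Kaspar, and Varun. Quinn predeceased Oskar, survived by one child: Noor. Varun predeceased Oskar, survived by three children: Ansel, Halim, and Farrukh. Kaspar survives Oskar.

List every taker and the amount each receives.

The spouse counts as an additional share at the children's level, so there are 4 primary shares of 378,000. Maeve takes one such share (378,000).
The children's combined portion (1,134,000) is divided into 3 shares of 378,000: Kaspar takes 378,000; Quinn's 378,000 share passes to Quinn's issue; Varun's 378,000 share passes to Varun's issue.
Quinn's share (378,000) passes entirely to Noor.
Varun's share (378,000) is divided into 3 shares of 126,000: Ansel, Halim, and Farrukh each take 126,000.

Maeve: 378,000; Noor: 378,000; Kaspar: 378,000; Ansel: 126,000; Halim: 126,000; Farrukh: 126,000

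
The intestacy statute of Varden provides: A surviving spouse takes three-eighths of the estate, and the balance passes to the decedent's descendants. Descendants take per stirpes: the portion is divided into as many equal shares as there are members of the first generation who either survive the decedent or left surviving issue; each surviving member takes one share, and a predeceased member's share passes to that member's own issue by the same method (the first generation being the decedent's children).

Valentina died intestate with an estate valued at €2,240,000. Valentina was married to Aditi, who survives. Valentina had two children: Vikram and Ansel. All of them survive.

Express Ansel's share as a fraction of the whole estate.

Ansel receives 5/16 of the estate.

Aditi takes three-eighths of €2,240,000 = €840,000. The remaining €1,400,000 passes to the descendants.
The descendants' portion (€1,400,000) is divided into 2 shares of €700,000: Vikram and Ansel each take €700,000.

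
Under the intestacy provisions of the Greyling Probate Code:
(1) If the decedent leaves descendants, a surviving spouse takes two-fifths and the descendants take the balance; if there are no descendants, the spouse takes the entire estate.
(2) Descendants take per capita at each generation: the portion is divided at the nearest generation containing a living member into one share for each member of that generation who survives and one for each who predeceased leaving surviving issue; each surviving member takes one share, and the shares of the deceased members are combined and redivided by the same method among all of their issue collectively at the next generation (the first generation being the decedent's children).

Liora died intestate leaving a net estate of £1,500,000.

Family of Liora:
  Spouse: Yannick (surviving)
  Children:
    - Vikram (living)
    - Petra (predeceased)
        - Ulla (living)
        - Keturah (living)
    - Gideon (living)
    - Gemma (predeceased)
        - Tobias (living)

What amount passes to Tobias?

Tobias receives £150,000.

Yannick takes two-fifths of £1,500,000 = £600,000. The remaining £900,000 passes to the descendants.
The descendants' portion (£900,000) is divided at the children's generation into 4 shares of £225,000. Vikram and Gideon each take £225,000. The 2 shares of the deceased (Petra and Gemma) are combined into a pool of £450,000.
That pool (£450,000) is divided at the grandchildren's generation equally among Ulla, Keturah, and Tobias: £150,000 each.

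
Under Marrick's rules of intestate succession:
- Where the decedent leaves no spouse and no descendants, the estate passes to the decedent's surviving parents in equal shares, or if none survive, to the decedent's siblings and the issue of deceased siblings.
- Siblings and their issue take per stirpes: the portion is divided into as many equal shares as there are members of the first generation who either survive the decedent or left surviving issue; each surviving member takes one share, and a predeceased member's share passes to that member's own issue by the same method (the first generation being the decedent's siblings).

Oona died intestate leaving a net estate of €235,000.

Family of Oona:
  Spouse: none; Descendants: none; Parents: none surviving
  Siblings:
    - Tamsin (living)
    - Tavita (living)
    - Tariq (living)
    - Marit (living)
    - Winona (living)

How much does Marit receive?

Marit receives €47,000.

The entire €235,000 passes to the siblings and their issue.
That amount (€235,000) is divided into 5 shares of €47,000: Tamsin, Tavita, Tariq, Marit, and Winona each take €47,000.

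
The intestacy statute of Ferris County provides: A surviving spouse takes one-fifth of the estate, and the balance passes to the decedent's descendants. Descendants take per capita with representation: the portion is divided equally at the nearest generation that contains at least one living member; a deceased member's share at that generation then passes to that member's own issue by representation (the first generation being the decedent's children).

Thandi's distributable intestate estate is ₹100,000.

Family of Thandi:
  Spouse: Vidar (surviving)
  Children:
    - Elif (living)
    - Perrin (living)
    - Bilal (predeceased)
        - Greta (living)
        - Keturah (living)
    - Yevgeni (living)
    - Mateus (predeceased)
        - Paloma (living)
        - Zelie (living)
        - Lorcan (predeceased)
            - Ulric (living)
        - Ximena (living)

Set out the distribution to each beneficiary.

Vidar takes one-fifth of ₹100,000 = ₹20,000. The remaining ₹80,000 passes to the descendants.
The descendants' portion (₹80,000) is divided into 5 shares of ₹16,000: Elif, Perrin, and Yevgeni each take ₹16,000; Bilal's ₹16,000 share passes to Bilal's issue; Mateus's ₹16,000 share passes to Mateus's issue.
Bilal's share (₹16,000) is divided into 2 shares of ₹8,000: Greta and Keturah each take ₹8,000.
Mateus's share (₹16,000) is divided into 4 shares of ₹4,000: Paloma, Zelie, and Ximena each take ₹4,000; Lorcan's ₹4,000 share passes to Lorcan's issue.
Lorcan's share (₹4,000) passes entirely to Ulric.

Vidar: ₹20,000; Elif: ₹16,000; Perrin: ₹16,000; Greta: ₹8,000; Keturah: ₹8,000; Yevgeni: ₹16,000; Paloma: ₹4,000; Zelie: ₹4,000; Ulric: ₹4,000; Ximena: ₹4,000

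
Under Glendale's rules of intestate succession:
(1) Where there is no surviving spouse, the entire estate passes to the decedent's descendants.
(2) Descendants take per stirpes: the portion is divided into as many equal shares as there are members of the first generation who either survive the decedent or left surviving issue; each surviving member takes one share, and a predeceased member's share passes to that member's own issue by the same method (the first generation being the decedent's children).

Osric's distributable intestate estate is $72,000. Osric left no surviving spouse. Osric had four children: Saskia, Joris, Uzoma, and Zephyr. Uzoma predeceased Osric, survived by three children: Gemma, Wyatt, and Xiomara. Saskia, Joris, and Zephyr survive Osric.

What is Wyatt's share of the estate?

Wyatt receives $6,000.

The entire $72,000 passes to the descendants.
That amount ($72,000) is divided into 4 shares of $18,000: Saskia, Joris, and Zephyr each take $18,000; Uzoma's $18,000 share passes to Uzoma's issue.
Uzoma's share ($18,000) is divided into 3 shares of $6,000: Gemma, Wyatt, and Xiomara each take $6,000.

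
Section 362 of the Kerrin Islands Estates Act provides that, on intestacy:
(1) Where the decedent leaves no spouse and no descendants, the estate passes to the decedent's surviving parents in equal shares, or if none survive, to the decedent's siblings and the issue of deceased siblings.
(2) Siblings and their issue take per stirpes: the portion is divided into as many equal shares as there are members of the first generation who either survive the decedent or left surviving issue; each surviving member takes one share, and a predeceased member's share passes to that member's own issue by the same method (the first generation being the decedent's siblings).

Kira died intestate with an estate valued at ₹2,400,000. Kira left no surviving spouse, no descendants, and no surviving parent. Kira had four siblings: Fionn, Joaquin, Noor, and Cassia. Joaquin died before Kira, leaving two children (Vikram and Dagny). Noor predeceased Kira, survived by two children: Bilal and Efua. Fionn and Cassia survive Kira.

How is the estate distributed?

Fionn: ₹600,000; Vikram: ₹300,000; Dagny: ₹300,000; Bilal: ₹300,000; Efua: ₹300,000; Cassia: ₹600,000

The entire ₹2,400,000 passes to the siblings and their issue.
That amount (₹2,400,000) is divided into 4 shares of ₹600,000: Fionn and Cassia each take ₹600,000; Joaquin's ₹600,000 share passes to Joaquin's issue; Noor's ₹600,000 share passes to Noor's issue.
Joaquin's share (₹600,000) is divided into 2 shares of ₹300,000: Vikram and Dagny each take ₹300,000.
Noor's share (₹600,000) is divided into 2 shares of ₹300,000: Bilal and Efua each take ₹300,000.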